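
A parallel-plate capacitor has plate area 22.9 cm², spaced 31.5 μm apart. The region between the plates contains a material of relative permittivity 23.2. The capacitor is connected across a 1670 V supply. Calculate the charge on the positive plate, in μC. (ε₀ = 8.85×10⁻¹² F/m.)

A = 22.9 cm² = 2.29×10⁻³ m².
C = κε₀A/d = 23.2 × 8.85×10⁻¹² × 2.29×10⁻³ / 3.15×10⁻⁵ = 1.49×10⁻⁸ F.
Q = CV = 1.49×10⁻⁸ × 1670 = 2.49×10⁻⁵ C.

24.9 μC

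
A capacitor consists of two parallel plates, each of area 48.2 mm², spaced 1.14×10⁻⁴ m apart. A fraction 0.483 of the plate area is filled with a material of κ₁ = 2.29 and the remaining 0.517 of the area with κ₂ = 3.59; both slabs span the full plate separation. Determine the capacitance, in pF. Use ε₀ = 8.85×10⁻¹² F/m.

C ≈ 11.1 pF

A = 48.2 mm² = 4.82×10⁻⁵ m².
Side-by-side slabs ⇒ two capacitors in parallel, each spanning the full gap.
C₁ = κ₁ε₀A₁/d = 2.29 × 8.85×10⁻¹² × 2.33×10⁻⁵ / 1.14×10⁻⁴ = 4.14×10⁻¹² F.
C₂ = κ₂ε₀A₂/d = 3.59 × 8.85×10⁻¹² × 2.49×10⁻⁵ / 1.14×10⁻⁴ = 6.94×10⁻¹² F.
C = C₁ + C₂ = 1.11×10⁻¹¹ F.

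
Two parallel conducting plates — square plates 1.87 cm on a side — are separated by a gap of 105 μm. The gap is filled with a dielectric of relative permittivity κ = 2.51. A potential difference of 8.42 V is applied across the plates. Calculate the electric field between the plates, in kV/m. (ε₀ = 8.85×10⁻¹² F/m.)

80.2 kV/m

E = V/d = 8.42 / 1.05×10⁻⁴ = 8.02×10⁴ V/m.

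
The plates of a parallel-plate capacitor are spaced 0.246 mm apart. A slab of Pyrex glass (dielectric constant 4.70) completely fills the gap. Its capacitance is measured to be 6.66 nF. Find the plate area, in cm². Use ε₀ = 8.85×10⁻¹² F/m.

A ≈ 394 cm²

A = Cd/(κε₀) = 6.66×10⁻⁹ × 2.46×10⁻⁴ / (4.70 × 8.85×10⁻¹²) = 3.94×10⁻² m².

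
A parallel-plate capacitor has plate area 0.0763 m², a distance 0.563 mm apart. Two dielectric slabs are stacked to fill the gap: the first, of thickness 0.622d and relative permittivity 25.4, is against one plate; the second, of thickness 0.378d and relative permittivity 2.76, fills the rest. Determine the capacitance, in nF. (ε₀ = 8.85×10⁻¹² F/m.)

C ≈ 7.43 nF

Stacked slabs ⇒ two capacitors in series, each with the full plate area.
C₁ = κ₁ε₀A/d₁ = 25.4 × 8.85×10⁻¹² × 7.63×10⁻² / 3.50×10⁻⁴ = 4.90×10⁻⁸ F.
C₂ = κ₂ε₀A/d₂ = 2.76 × 8.85×10⁻¹² × 7.63×10⁻² / 2.13×10⁻⁴ = 8.76×10⁻⁹ F.
C = (1/C₁ + 1/C₂)⁻¹ = 7.43×10⁻⁹ F.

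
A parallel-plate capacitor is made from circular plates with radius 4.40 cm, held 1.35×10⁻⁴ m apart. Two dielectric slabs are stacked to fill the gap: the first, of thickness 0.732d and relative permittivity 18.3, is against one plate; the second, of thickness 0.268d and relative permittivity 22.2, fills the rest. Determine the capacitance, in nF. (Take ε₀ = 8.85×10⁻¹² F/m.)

7.66 nF

A = π(4.40 cm)² = 6.08×10⁻³ m².
Stacked slabs ⇒ two capacitors in series, each with the full plate area.
C₁ = κ₁ε₀A/d₁ = 18.3 × 8.85×10⁻¹² × 6.08×10⁻³ / 9.88×10⁻⁵ = 9.97×10⁻⁹ F.
C₂ = κ₂ε₀A/d₂ = 22.2 × 8.85×10⁻¹² × 6.08×10⁻³ / 3.62×10⁻⁵ = 3.30×10⁻⁸ F.
C = (1/C₁ + 1/C₂)⁻¹ = 7.66×10⁻⁹ F.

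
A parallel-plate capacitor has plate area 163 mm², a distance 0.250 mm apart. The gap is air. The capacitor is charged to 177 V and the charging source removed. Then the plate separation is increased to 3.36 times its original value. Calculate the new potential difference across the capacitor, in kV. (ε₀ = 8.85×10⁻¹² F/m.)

A = 163 mm² = 1.63×10⁻⁴ m².
Initially C₁ = ε₀A/d = 8.85×10⁻¹² × 1.63×10⁻⁴ / 2.50×10⁻⁴ = 5.77×10⁻¹² F.
V₁ = 1.77×10² V.
Isolated ⇒ Q is held fixed. C₂ = 0.298 C₁ and V = Q/C, so V₂/V₁ = C₁/C₂ = 3.36.
V₂ = 3.36 × 1.77×10² = 5.95×10² V.

V ≈ 0.595 kV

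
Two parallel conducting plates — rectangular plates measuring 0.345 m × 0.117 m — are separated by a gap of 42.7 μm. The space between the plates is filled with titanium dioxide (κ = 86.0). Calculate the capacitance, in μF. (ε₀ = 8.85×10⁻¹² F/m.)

C ≈ 0.719 μF

A = 0.345 × 0.117 m² = 4.04×10⁻² m².
C = κε₀A/d = 86.0 × 8.85×10⁻¹² × 4.04×10⁻² / 4.27×10⁻⁵ = 7.19×10⁻⁷ F.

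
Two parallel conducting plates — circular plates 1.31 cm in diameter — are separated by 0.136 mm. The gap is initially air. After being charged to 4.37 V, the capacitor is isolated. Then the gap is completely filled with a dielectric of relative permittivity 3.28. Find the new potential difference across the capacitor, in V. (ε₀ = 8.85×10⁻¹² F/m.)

1.33 V

A = π(1.31/2 cm)² = 1.35×10⁻⁴ m².
Initially C₁ = ε₀A/d = 8.85×10⁻¹² × 1.35×10⁻⁴ / 1.36×10⁻⁴ = 8.77×10⁻¹² F.
V₁ = 4.37 V.
Isolated ⇒ Q is held fixed. C₂ = 3.28 C₁ and V = Q/C, so V₂/V₁ = C₁/C₂ = 0.305.
V₂ = 0.305 × 4.37 = 1.33 V.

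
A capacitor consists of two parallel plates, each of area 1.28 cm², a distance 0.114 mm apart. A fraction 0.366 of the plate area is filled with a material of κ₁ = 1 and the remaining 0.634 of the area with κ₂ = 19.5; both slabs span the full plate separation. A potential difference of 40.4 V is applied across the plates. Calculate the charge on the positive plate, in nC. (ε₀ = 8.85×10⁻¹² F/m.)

5.11 nC

A = 1.28 cm² = 1.28×10⁻⁴ m².
Side-by-side slabs ⇒ two capacitors in parallel, each spanning the full gap.
C₁ = κ₁ε₀A₁/d = 1.00 × 8.85×10⁻¹² × 4.68×10⁻⁵ / 1.14×10⁻⁴ = 3.64×10⁻¹² F.
C₂ = κ₂ε₀A₂/d = 19.5 × 8.85×10⁻¹² × 8.12×10⁻⁵ / 1.14×10⁻⁴ = 1.23×10⁻¹⁰ F.
C = C₁ + C₂ = 1.26×10⁻¹⁰ F.
Q = CV = 1.26×10⁻¹⁰ × 40.4 = 5.11×10⁻⁹ C.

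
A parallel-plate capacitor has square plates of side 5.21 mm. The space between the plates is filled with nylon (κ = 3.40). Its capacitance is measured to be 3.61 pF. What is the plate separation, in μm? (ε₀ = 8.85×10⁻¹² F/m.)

226 μm

A = (5.21 mm)² = 2.71×10⁻⁵ m².
d = κε₀A/C = 3.40 × 8.85×10⁻¹² × 2.71×10⁻⁵ / 3.61×10⁻¹² = 2.26×10⁻⁴ m.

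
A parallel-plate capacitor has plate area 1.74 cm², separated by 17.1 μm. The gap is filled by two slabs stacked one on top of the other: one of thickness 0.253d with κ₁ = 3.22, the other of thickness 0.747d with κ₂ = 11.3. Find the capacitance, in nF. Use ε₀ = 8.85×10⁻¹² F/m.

A = 1.74 cm² = 1.74×10⁻⁴ m².
Stacked slabs ⇒ two capacitors in series, each with the full plate area.
C₁ = κ₁ε₀A/d₁ = 3.22 × 8.85×10⁻¹² × 1.74×10⁻⁴ / 4.33×10⁻⁶ = 1.15×10⁻⁹ F.
C₂ = κ₂ε₀A/d₂ = 11.3 × 8.85×10⁻¹² × 1.74×10⁻⁴ / 1.28×10⁻⁵ = 1.36×10⁻⁹ F.
C = (1/C₁ + 1/C₂)⁻¹ = 6.22×10⁻¹⁰ F.

C ≈ 0.622 nF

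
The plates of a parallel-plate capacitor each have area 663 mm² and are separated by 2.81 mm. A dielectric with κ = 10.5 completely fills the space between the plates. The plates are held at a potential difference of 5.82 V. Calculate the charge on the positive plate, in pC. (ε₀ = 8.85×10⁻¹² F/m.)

128 pC

A = 663 mm² = 6.63×10⁻⁴ m².
C = κε₀A/d = 10.5 × 8.85×10⁻¹² × 6.63×10⁻⁴ / 2.81×10⁻³ = 2.19×10⁻¹¹ F.
Q = CV = 2.19×10⁻¹¹ × 5.82 = 1.28×10⁻¹⁰ C.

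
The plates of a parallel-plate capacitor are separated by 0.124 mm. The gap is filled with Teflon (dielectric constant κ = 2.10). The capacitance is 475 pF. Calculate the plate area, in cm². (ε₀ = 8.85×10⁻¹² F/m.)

A ≈ 31.7 cm²

A = Cd/(κε₀) = 4.75×10⁻¹⁰ × 1.24×10⁻⁴ / (2.10 × 8.85×10⁻¹²) = 3.17×10⁻³ m².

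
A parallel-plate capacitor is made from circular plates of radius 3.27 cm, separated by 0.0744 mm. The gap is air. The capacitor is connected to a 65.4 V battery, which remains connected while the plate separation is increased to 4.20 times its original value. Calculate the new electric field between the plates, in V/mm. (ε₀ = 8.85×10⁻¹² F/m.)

A = π(3.27 cm)² = 3.36×10⁻³ m².
Initially C₁ = ε₀A/d = 8.85×10⁻¹² × 3.36×10⁻³ / 7.44×10⁻⁵ = 4.00×10⁻¹⁰ F.
E₁ = 8.79×10⁵ V/m.
Battery connected ⇒ V is held fixed. E = V/d, so E₂/E₁ = d₁/d₂ = 0.238.
E₂ = 0.238 × 8.79×10⁵ = 2.09×10⁵ V/m.

E ≈ 209 V/mm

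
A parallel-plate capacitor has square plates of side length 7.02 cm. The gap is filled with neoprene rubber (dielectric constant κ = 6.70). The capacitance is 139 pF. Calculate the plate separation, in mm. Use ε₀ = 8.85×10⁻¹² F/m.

A = (7.02 cm)² = 4.93×10⁻³ m².
d = κε₀A/C = 6.70 × 8.85×10⁻¹² × 4.93×10⁻³ / 1.39×10⁻¹⁰ = 2.10×10⁻³ m.

d ≈ 2.10 mm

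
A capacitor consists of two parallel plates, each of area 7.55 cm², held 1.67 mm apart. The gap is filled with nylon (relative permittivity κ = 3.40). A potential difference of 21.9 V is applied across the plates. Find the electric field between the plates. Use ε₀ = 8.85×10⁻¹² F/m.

E = V/d = 21.9 / 1.67×10⁻³ = 1.31×10⁴ V/m.

13.1 V/mm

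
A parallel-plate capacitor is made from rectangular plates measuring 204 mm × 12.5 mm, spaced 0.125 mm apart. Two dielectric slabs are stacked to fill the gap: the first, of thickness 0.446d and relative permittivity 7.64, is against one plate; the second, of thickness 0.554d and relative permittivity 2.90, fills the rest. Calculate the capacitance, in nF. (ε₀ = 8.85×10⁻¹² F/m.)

A = 204 × 12.5 mm² = 2.55×10⁻³ m².
Stacked slabs ⇒ two capacitors in series, each with the full plate area.
C₁ = κ₁ε₀A/d₁ = 7.64 × 8.85×10⁻¹² × 2.55×10⁻³ / 5.57×10⁻⁵ = 3.09×10⁻⁹ F.
C₂ = κ₂ε₀A/d₂ = 2.90 × 8.85×10⁻¹² × 2.55×10⁻³ / 6.92×10⁻⁵ = 9.45×10⁻¹⁰ F.
C = (1/C₁ + 1/C₂)⁻¹ = 7.24×10⁻¹⁰ F.

C ≈ 0.724 nF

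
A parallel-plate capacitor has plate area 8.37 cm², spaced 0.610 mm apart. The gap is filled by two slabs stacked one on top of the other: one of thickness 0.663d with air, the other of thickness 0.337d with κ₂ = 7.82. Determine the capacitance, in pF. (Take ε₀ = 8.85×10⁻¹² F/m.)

A = 8.37 cm² = 8.37×10⁻⁴ m².
Stacked slabs ⇒ two capacitors in series, each with the full plate area.
C₁ = κ₁ε₀A/d₁ = 1.00 × 8.85×10⁻¹² × 8.37×10⁻⁴ / 4.04×10⁻⁴ = 1.83×10⁻¹¹ F.
C₂ = κ₂ε₀A/d₂ = 7.82 × 8.85×10⁻¹² × 8.37×10⁻⁴ / 2.06×10⁻⁴ = 2.82×10⁻¹⁰ F.
C = (1/C₁ + 1/C₂)⁻¹ = 1.72×10⁻¹¹ F.

17.2 pF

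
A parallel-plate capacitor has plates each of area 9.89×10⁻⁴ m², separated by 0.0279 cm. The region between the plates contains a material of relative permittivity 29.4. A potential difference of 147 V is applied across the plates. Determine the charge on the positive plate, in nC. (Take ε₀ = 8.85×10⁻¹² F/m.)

C = κε₀A/d = 29.4 × 8.85×10⁻¹² × 9.89×10⁻⁴ / 2.79×10⁻⁴ = 9.22×10⁻¹⁰ F.
Q = CV = 9.22×10⁻¹⁰ × 147 = 1.36×10⁻⁷ C.

Q ≈ 136 nC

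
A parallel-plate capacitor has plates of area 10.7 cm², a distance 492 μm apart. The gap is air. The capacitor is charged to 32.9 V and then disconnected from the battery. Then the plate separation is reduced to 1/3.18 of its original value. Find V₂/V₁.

Isolated ⇒ Q is held fixed.
C₂ = 3.18 C₁ and V = Q/C, so V₂/V₁ = C₁/C₂ = 0.314.

V₂/V₁ ≈ 0.314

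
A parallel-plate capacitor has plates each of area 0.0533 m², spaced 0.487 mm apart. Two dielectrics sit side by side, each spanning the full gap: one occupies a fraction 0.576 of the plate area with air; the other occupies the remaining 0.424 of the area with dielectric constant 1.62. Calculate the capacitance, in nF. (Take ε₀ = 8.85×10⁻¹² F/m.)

Side-by-side slabs ⇒ two capacitors in parallel, each spanning the full gap.
C₁ = κ₁ε₀A₁/d = 1.00 × 8.85×10⁻¹² × 3.07×10⁻² / 4.87×10⁻⁴ = 5.58×10⁻¹⁰ F.
C₂ = κ₂ε₀A₂/d = 1.62 × 8.85×10⁻¹² × 2.26×10⁻² / 4.87×10⁻⁴ = 6.65×10⁻¹⁰ F.
C = C₁ + C₂ = 1.22×10⁻⁹ F.

C ≈ 1.22 nF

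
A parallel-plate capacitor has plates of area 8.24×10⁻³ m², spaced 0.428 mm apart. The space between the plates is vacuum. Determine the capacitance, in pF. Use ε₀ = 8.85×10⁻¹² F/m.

170 pF

C = ε₀A/d = 8.85×10⁻¹² × 8.24×10⁻³ / 4.28×10⁻⁴ = 1.70×10⁻¹⁰ F.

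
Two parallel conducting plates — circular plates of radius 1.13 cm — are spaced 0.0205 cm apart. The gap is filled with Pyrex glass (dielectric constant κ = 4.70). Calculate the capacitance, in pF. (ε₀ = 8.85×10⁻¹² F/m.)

81.4 pF

A = π(1.13 cm)² = 4.01×10⁻⁴ m².
C = κε₀A/d = 4.70 × 8.85×10⁻¹² × 4.01×10⁻⁴ / 2.05×10⁻⁴ = 8.14×10⁻¹¹ F.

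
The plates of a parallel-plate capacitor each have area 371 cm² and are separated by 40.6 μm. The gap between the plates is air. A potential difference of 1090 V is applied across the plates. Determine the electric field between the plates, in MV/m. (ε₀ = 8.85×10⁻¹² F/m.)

E = V/d = 1090 / 4.06×10⁻⁵ = 2.68×10⁷ V/m.

E ≈ 26.8 MV/m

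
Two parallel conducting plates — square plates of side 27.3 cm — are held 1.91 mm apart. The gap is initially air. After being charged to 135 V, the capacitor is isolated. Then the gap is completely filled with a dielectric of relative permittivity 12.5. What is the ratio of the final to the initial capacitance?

C = κε₀A/d scales with κ, so C₂/C₁ = κ = 12.5.

C₂/C₁ ≈ 12.5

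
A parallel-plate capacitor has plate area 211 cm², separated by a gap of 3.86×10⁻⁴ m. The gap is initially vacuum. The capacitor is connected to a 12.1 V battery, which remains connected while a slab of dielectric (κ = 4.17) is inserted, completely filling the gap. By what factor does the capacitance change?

4.17

C = κε₀A/d scales with κ, so C₂/C₁ = κ = 4.17.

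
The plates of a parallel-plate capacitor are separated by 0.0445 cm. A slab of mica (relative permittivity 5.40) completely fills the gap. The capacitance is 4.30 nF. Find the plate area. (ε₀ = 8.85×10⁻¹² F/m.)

A = Cd/(κε₀) = 4.30×10⁻⁹ × 4.45×10⁻⁴ / (5.40 × 8.85×10⁻¹²) = 4.00×10⁻² m².

A ≈ 400 cm²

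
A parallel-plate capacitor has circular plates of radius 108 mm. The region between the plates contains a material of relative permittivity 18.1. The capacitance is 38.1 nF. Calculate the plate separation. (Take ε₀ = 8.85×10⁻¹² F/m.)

d ≈ 154 μm

A = π(108 mm)² = 3.66×10⁻² m².
d = κε₀A/C = 18.1 × 8.85×10⁻¹² × 3.66×10⁻² / 3.81×10⁻⁸ = 1.54×10⁻⁴ m.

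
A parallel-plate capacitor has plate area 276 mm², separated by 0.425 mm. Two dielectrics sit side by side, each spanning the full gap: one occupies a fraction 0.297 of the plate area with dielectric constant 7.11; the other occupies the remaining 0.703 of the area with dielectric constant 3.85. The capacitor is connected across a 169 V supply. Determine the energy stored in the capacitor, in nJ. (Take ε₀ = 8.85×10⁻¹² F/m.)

U ≈ 395 nJ

A = 276 mm² = 2.76×10⁻⁴ m².
Side-by-side slabs ⇒ two capacitors in parallel, each spanning the full gap.
C₁ = κ₁ε₀A₁/d = 7.11 × 8.85×10⁻¹² × 8.20×10⁻⁵ / 4.25×10⁻⁴ = 1.21×10⁻¹¹ F.
C₂ = κ₂ε₀A₂/d = 3.85 × 8.85×10⁻¹² × 1.94×10⁻⁴ / 4.25×10⁻⁴ = 1.56×10⁻¹¹ F.
C = C₁ + C₂ = 2.77×10⁻¹¹ F.
U = ½CV² = ½ × 2.77×10⁻¹¹ × (169)² = 3.95×10⁻⁷ J.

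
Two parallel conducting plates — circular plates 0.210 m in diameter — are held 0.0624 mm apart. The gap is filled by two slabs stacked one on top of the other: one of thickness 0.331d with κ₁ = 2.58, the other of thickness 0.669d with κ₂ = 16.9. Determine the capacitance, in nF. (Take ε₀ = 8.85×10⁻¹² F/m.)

A = π(0.210/2 m)² = 3.46×10⁻² m².
Stacked slabs ⇒ two capacitors in series, each with the full plate area.
C₁ = κ₁ε₀A/d₁ = 2.58 × 8.85×10⁻¹² × 3.46×10⁻² / 2.07×10⁻⁵ = 3.83×10⁻⁸ F.
C₂ = κ₂ε₀A/d₂ = 16.9 × 8.85×10⁻¹² × 3.46×10⁻² / 4.17×10⁻⁵ = 1.24×10⁻⁷ F.
C = (1/C₁ + 1/C₂)⁻¹ = 2.93×10⁻⁸ F.

C ≈ 29.3 nF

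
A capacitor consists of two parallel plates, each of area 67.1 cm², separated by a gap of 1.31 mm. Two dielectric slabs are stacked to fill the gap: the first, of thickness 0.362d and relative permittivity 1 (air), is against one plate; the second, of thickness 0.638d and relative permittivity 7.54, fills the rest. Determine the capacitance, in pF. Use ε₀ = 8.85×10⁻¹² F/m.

A = 67.1 cm² = 6.71×10⁻³ m².
Stacked slabs ⇒ two capacitors in series, each with the full plate area.
C₁ = κ₁ε₀A/d₁ = 1.00 × 8.85×10⁻¹² × 6.71×10⁻³ / 4.74×10⁻⁴ = 1.25×10⁻¹⁰ F.
C₂ = κ₂ε₀A/d₂ = 7.54 × 8.85×10⁻¹² × 6.71×10⁻³ / 8.36×10⁻⁴ = 5.36×10⁻¹⁰ F.
C = (1/C₁ + 1/C₂)⁻¹ = 1.01×10⁻¹⁰ F.

101 pF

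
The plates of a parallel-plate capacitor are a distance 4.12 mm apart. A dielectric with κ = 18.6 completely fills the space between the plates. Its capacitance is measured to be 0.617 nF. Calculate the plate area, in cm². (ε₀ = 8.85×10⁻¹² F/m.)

A = Cd/(κε₀) = 6.17×10⁻¹⁰ × 4.12×10⁻³ / (18.6 × 8.85×10⁻¹²) = 1.54×10⁻² m².

A ≈ 154 cm²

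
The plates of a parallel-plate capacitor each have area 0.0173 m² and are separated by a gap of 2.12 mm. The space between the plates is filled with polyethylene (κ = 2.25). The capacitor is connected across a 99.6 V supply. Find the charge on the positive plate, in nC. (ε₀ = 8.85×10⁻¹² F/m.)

16.2 nC

C = κε₀A/d = 2.25 × 8.85×10⁻¹² × 1.73×10⁻² / 2.12×10⁻³ = 1.62×10⁻¹⁰ F.
Q = CV = 1.62×10⁻¹⁰ × 99.6 = 1.62×10⁻⁸ C.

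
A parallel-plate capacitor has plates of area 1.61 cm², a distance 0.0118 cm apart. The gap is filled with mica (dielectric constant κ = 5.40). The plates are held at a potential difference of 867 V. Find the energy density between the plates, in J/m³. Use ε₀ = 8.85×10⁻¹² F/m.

u ≈ 1290 J/m³

E = V/d = 867 / 1.18×10⁻⁴ = 7.35×10⁶ V/m.
u = ½κε₀E² = ½ × 5.40 × 8.85×10⁻¹² × (7.35×10⁶)² = 1.29×10³ J/m³.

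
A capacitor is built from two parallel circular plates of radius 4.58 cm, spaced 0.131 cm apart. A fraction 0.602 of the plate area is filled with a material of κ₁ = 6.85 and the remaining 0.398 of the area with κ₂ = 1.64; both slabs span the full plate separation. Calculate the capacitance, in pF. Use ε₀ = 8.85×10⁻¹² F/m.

C ≈ 213 pF

A = π(4.58 cm)² = 6.59×10⁻³ m².
Side-by-side slabs ⇒ two capacitors in parallel, each spanning the full gap.
C₁ = κ₁ε₀A₁/d = 6.85 × 8.85×10⁻¹² × 3.97×10⁻³ / 1.31×10⁻³ = 1.84×10⁻¹⁰ F.
C₂ = κ₂ε₀A₂/d = 1.64 × 8.85×10⁻¹² × 2.62×10⁻³ / 1.31×10⁻³ = 2.91×10⁻¹¹ F.
C = C₁ + C₂ = 2.13×10⁻¹⁰ F.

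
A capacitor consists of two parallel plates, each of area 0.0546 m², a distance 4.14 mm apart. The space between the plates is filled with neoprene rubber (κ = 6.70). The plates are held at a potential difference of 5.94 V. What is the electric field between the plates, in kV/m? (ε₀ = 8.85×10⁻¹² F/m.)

E ≈ 1.43 kV/m

E = V/d = 5.94 / 4.14×10⁻³ = 1.43×10³ V/m.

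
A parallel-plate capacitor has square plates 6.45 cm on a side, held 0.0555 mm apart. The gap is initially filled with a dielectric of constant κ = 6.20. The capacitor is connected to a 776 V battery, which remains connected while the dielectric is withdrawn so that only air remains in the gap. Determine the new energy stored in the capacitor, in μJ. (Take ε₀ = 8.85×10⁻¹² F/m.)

200 μJ

A = (6.45 cm)² = 4.16×10⁻³ m².
Initially C₁ = κε₀A/d = 6.20 × 8.85×10⁻¹² × 4.16×10⁻³ / 5.55×10⁻⁵ = 4.11×10⁻⁹ F.
U₁ = 1.24×10⁻³ J.
Battery connected ⇒ V is held fixed. C₂ = 0.161 C₁ and U = ½CV², so U₂/U₁ = C₂/C₁ = 0.161.
U₂ = 0.161 × 1.24×10⁻³ = 2.00×10⁻⁴ J.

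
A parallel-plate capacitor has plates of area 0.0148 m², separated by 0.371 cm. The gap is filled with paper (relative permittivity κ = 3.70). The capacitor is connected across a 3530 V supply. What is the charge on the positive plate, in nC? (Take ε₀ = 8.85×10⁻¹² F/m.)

461 nC

C = κε₀A/d = 3.70 × 8.85×10⁻¹² × 1.48×10⁻² / 3.71×10⁻³ = 1.31×10⁻¹⁰ F.
Q = CV = 1.31×10⁻¹⁰ × 3530 = 4.61×10⁻⁷ C.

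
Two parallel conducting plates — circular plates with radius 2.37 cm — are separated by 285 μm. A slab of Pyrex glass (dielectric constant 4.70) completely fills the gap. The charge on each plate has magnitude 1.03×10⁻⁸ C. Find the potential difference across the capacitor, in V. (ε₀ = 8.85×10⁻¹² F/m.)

A = π(2.37 cm)² = 1.76×10⁻³ m².
C = κε₀A/d = 4.70 × 8.85×10⁻¹² × 1.76×10⁻³ / 2.85×10⁻⁴ = 2.58×10⁻¹⁰ F.
V = Q/C = 1.03×10⁻⁸ / 2.58×10⁻¹⁰ = 40.0 V.

V ≈ 40.0 V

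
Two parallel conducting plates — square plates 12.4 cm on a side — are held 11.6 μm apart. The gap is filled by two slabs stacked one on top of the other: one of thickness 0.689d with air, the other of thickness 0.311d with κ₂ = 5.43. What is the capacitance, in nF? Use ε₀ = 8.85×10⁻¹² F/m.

A = (12.4 cm)² = 1.54×10⁻² m².
Stacked slabs ⇒ two capacitors in series, each with the full plate area.
C₁ = κ₁ε₀A/d₁ = 1.00 × 8.85×10⁻¹² × 1.54×10⁻² / 7.99×10⁻⁶ = 1.70×10⁻⁸ F.
C₂ = κ₂ε₀A/d₂ = 5.43 × 8.85×10⁻¹² × 1.54×10⁻² / 3.61×10⁻⁶ = 2.05×10⁻⁷ F.
C = (1/C₁ + 1/C₂)⁻¹ = 1.57×10⁻⁸ F.

15.7 nF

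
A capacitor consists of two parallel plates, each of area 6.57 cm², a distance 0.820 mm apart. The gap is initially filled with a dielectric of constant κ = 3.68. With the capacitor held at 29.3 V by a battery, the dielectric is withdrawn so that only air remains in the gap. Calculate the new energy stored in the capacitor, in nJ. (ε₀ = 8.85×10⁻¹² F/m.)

3.04 nJ

A = 6.57 cm² = 6.57×10⁻⁴ m².
Initially C₁ = κε₀A/d = 3.68 × 8.85×10⁻¹² × 6.57×10⁻⁴ / 8.20×10⁻⁴ = 2.61×10⁻¹¹ F.
U₁ = 1.12×10⁻⁸ J.
Battery connected ⇒ V is held fixed. C₂ = 0.272 C₁ and U = ½CV², so U₂/U₁ = C₂/C₁ = 0.272.
U₂ = 0.272 × 1.12×10⁻⁸ = 3.04×10⁻⁹ J.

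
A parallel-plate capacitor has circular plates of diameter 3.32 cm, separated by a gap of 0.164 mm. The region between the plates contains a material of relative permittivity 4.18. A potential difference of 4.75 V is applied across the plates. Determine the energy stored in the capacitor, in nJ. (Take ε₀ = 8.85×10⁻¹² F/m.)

A = π(3.32/2 cm)² = 8.66×10⁻⁴ m².
C = κε₀A/d = 4.18 × 8.85×10⁻¹² × 8.66×10⁻⁴ / 1.64×10⁻⁴ = 1.95×10⁻¹⁰ F.
U = ½CV² = ½ × 1.95×10⁻¹⁰ × (4.75)² = 2.20×10⁻⁹ J.

U ≈ 2.20 nJ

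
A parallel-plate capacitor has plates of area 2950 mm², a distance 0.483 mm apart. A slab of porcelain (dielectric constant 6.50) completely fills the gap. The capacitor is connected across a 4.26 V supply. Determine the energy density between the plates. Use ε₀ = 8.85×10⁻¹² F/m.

u ≈ 2.24 mJ/m³

E = V/d = 4.26 / 4.83×10⁻⁴ = 8.82×10³ V/m.
u = ½κε₀E² = ½ × 6.50 × 8.85×10⁻¹² × (8.82×10³)² = 2.24×10⁻³ J/m³.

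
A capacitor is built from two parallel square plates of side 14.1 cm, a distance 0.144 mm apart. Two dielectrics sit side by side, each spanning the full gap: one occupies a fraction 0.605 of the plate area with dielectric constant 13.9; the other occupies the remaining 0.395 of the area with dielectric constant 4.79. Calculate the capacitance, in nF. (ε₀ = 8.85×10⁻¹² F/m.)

A = (14.1 cm)² = 1.99×10⁻² m².
Side-by-side slabs ⇒ two capacitors in parallel, each spanning the full gap.
C₁ = κ₁ε₀A₁/d = 13.9 × 8.85×10⁻¹² × 1.20×10⁻² / 1.44×10⁻⁴ = 1.03×10⁻⁸ F.
C₂ = κ₂ε₀A₂/d = 4.79 × 8.85×10⁻¹² × 7.85×10⁻³ / 1.44×10⁻⁴ = 2.31×10⁻⁹ F.
C = C₁ + C₂ = 1.26×10⁻⁸ F.

C ≈ 12.6 nF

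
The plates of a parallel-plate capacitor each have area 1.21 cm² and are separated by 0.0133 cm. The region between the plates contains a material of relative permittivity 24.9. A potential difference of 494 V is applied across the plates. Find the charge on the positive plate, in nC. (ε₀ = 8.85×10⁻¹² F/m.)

A = 1.21 cm² = 1.21×10⁻⁴ m².
C = κε₀A/d = 24.9 × 8.85×10⁻¹² × 1.21×10⁻⁴ / 1.33×10⁻⁴ = 2.00×10⁻¹⁰ F.
Q = CV = 2.00×10⁻¹⁰ × 494 = 9.90×10⁻⁸ C.

Q ≈ 99.0 nC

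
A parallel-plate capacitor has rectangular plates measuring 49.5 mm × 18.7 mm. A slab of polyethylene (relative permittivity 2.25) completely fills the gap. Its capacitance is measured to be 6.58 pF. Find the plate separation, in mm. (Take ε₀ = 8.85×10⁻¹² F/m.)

A = 49.5 × 18.7 mm² = 9.26×10⁻⁴ m².
d = κε₀A/C = 2.25 × 8.85×10⁻¹² × 9.26×10⁻⁴ / 6.58×10⁻¹² = 2.80×10⁻³ m.

2.80 mm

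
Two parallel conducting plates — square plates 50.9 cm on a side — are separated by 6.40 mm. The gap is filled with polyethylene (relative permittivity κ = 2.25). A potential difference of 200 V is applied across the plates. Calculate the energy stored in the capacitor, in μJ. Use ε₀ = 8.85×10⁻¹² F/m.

A = (50.9 cm)² = 0.259 m².
C = κε₀A/d = 2.25 × 8.85×10⁻¹² × 0.259 / 6.40×10⁻³ = 8.06×10⁻¹⁰ F.
U = ½CV² = ½ × 8.06×10⁻¹⁰ × (200)² = 1.61×10⁻⁵ J.

U ≈ 16.1 μJ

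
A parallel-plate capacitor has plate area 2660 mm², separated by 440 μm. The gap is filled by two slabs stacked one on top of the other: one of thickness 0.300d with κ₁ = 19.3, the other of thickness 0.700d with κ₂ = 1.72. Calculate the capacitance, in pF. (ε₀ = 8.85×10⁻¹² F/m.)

C ≈ 127 pF

A = 2660 mm² = 2.66×10⁻³ m².
Stacked slabs ⇒ two capacitors in series, each with the full plate area.
C₁ = κ₁ε₀A/d₁ = 19.3 × 8.85×10⁻¹² × 2.66×10⁻³ / 1.32×10⁻⁴ = 3.44×10⁻⁹ F.
C₂ = κ₂ε₀A/d₂ = 1.72 × 8.85×10⁻¹² × 2.66×10⁻³ / 3.08×10⁻⁴ = 1.31×10⁻¹⁰ F.
C = (1/C₁ + 1/C₂)⁻¹ = 1.27×10⁻¹⁰ F.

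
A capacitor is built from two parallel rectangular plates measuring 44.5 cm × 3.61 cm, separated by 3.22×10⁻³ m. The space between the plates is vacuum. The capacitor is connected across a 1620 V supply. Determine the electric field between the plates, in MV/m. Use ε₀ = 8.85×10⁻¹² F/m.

E = V/d = 1620 / 3.22×10⁻³ = 5.03×10⁵ V/m.

0.503 MV/m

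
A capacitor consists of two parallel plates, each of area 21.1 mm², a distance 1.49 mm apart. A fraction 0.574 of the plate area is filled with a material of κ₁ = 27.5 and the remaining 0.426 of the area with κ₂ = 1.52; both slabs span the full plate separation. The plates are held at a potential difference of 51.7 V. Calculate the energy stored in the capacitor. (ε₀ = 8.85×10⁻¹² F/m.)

A = 21.1 mm² = 2.11×10⁻⁵ m².
Side-by-side slabs ⇒ two capacitors in parallel, each spanning the full gap.
C₁ = κ₁ε₀A₁/d = 27.5 × 8.85×10⁻¹² × 1.21×10⁻⁵ / 1.49×10⁻³ = 1.98×10⁻¹² F.
C₂ = κ₂ε₀A₂/d = 1.52 × 8.85×10⁻¹² × 8.99×10⁻⁶ / 1.49×10⁻³ = 8.12×10⁻¹⁴ F.
C = C₁ + C₂ = 2.06×10⁻¹² F.
U = ½CV² = ½ × 2.06×10⁻¹² × (51.7)² = 2.75×10⁻⁹ J.

U ≈ 2.75 nJ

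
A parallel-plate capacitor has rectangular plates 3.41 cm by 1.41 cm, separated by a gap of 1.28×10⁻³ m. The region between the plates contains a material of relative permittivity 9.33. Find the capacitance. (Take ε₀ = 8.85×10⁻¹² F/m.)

31.0 pF

A = 3.41 × 1.41 cm² = 4.81×10⁻⁴ m².
C = κε₀A/d = 9.33 × 8.85×10⁻¹² × 4.81×10⁻⁴ / 1.28×10⁻³ = 3.10×10⁻¹¹ F.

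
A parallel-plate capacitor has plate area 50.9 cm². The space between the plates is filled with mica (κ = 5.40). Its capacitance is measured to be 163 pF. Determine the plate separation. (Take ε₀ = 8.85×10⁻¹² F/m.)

d ≈ 1.49 mm

A = 50.9 cm² = 5.09×10⁻³ m².
d = κε₀A/C = 5.40 × 8.85×10⁻¹² × 5.09×10⁻³ / 1.63×10⁻¹⁰ = 1.49×10⁻³ m.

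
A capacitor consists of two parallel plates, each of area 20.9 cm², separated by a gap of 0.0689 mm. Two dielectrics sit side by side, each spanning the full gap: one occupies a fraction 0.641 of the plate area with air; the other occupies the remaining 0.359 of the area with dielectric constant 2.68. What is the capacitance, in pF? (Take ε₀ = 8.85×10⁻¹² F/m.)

C ≈ 430 pF

A = 20.9 cm² = 2.09×10⁻³ m².
Side-by-side slabs ⇒ two capacitors in parallel, each spanning the full gap.
C₁ = κ₁ε₀A₁/d = 1.00 × 8.85×10⁻¹² × 1.34×10⁻³ / 6.89×10⁻⁵ = 1.72×10⁻¹⁰ F.
C₂ = κ₂ε₀A₂/d = 2.68 × 8.85×10⁻¹² × 7.50×10⁻⁴ / 6.89×10⁻⁵ = 2.58×10⁻¹⁰ F.
C = C₁ + C₂ = 4.30×10⁻¹⁰ F.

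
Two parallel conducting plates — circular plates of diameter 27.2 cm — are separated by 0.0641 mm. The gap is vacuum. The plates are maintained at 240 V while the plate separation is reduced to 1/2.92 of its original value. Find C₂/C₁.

C = ε₀A/d scales as 1/d, so C₂/C₁ = d₁/d₂ = 2.92.

2.92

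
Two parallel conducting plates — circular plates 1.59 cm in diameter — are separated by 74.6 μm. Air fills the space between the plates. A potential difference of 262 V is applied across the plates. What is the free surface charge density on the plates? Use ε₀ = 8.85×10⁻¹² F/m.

A = π(1.59/2 cm)² = 1.99×10⁻⁴ m².
C = ε₀A/d = 8.85×10⁻¹² × 1.99×10⁻⁴ / 7.46×10⁻⁵ = 2.36×10⁻¹¹ F.
σ = Q/A = CV/A = 2.36×10⁻¹¹ × 262 / 1.99×10⁻⁴ = 3.11×10⁻⁵ C/m².

3.11 nC/cm²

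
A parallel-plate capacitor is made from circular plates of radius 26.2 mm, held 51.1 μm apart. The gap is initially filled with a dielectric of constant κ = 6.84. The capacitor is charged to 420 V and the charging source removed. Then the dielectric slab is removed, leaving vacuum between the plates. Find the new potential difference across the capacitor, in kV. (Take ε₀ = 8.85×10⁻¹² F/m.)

A = π(26.2 mm)² = 2.16×10⁻³ m².
Initially C₁ = κε₀A/d = 6.84 × 8.85×10⁻¹² × 2.16×10⁻³ / 5.11×10⁻⁵ = 2.55×10⁻⁹ F.
V₁ = 4.20×10² V.
Isolated ⇒ Q is held fixed. C₂ = 0.146 C₁ and V = Q/C, so V₂/V₁ = C₁/C₂ = 6.84.
V₂ = 6.84 × 4.20×10² = 2.87×10³ V.

2.87 kV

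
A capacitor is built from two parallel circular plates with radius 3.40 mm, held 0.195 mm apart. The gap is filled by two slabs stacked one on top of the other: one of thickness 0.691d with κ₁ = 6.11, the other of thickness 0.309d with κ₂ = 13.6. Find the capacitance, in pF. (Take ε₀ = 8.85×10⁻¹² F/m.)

12.1 pF

A = π(3.40 mm)² = 3.63×10⁻⁵ m².
Stacked slabs ⇒ two capacitors in series, each with the full plate area.
C₁ = κ₁ε₀A/d₁ = 6.11 × 8.85×10⁻¹² × 3.63×10⁻⁵ / 1.35×10⁻⁴ = 1.46×10⁻¹¹ F.
C₂ = κ₂ε₀A/d₂ = 13.6 × 8.85×10⁻¹² × 3.63×10⁻⁵ / 6.03×10⁻⁵ = 7.25×10⁻¹¹ F.
C = (1/C₁ + 1/C₂)⁻¹ = 1.21×10⁻¹¹ F.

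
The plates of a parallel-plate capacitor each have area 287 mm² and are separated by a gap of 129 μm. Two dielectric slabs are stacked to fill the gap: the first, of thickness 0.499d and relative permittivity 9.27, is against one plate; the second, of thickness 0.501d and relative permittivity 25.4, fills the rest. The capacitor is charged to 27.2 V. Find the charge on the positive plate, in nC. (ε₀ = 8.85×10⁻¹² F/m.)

A = 287 mm² = 2.87×10⁻⁴ m².
Stacked slabs ⇒ two capacitors in series, each with the full plate area.
C₁ = κ₁ε₀A/d₁ = 9.27 × 8.85×10⁻¹² × 2.87×10⁻⁴ / 6.44×10⁻⁵ = 3.66×10⁻¹⁰ F.
C₂ = κ₂ε₀A/d₂ = 25.4 × 8.85×10⁻¹² × 2.87×10⁻⁴ / 6.46×10⁻⁵ = 9.98×10⁻¹⁰ F.
C = (1/C₁ + 1/C₂)⁻¹ = 2.68×10⁻¹⁰ F.
Q = CV = 2.68×10⁻¹⁰ × 27.2 = 7.28×10⁻⁹ C.

7.28 nC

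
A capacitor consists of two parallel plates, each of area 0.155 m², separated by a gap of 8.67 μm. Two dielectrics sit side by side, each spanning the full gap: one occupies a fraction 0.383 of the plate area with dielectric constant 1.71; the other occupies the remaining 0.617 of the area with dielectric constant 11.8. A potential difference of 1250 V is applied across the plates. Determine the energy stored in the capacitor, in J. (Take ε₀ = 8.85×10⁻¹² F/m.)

U ≈ 0.981 J

Side-by-side slabs ⇒ two capacitors in parallel, each spanning the full gap.
C₁ = κ₁ε₀A₁/d = 1.71 × 8.85×10⁻¹² × 5.94×10⁻² / 8.67×10⁻⁶ = 1.04×10⁻⁷ F.
C₂ = κ₂ε₀A₂/d = 11.8 × 8.85×10⁻¹² × 9.56×10⁻² / 8.67×10⁻⁶ = 1.15×10⁻⁶ F.
C = C₁ + C₂ = 1.26×10⁻⁶ F.
U = ½CV² = ½ × 1.26×10⁻⁶ × (1250)² = 0.981 J.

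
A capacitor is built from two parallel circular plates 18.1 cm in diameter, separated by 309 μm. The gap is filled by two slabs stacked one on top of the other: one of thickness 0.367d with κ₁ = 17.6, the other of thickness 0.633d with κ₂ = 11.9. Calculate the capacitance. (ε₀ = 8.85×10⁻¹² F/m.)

A = π(18.1/2 cm)² = 2.57×10⁻² m².
Stacked slabs ⇒ two capacitors in series, each with the full plate area.
C₁ = κ₁ε₀A/d₁ = 17.6 × 8.85×10⁻¹² × 2.57×10⁻² / 1.13×10⁻⁴ = 3.53×10⁻⁸ F.
C₂ = κ₂ε₀A/d₂ = 11.9 × 8.85×10⁻¹² × 2.57×10⁻² / 1.96×10⁻⁴ = 1.39×10⁻⁸ F.
C = (1/C₁ + 1/C₂)⁻¹ = 9.95×10⁻⁹ F.

9.95 nF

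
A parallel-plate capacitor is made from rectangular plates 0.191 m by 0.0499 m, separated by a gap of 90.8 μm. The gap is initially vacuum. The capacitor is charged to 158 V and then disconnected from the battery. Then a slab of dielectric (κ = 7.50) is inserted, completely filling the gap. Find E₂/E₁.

0.133

Isolated ⇒ Q is held fixed.
V₂ = Q/C₂ = V₁/7.50; E = V/d, so E₂/E₁ = (V₂/V₁)(d₁/d₂) = 0.133.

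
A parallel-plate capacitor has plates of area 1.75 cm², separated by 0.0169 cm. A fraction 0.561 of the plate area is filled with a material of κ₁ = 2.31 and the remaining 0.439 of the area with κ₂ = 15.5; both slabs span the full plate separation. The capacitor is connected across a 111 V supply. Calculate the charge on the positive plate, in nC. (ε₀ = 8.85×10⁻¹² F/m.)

A = 1.75 cm² = 1.75×10⁻⁴ m².
Side-by-side slabs ⇒ two capacitors in parallel, each spanning the full gap.
C₁ = κ₁ε₀A₁/d = 2.31 × 8.85×10⁻¹² × 9.82×10⁻⁵ / 1.69×10⁻⁴ = 1.19×10⁻¹¹ F.
C₂ = κ₂ε₀A₂/d = 15.5 × 8.85×10⁻¹² × 7.68×10⁻⁵ / 1.69×10⁻⁴ = 6.24×10⁻¹¹ F.
C = C₁ + C₂ = 7.42×10⁻¹¹ F.
Q = CV = 7.42×10⁻¹¹ × 111 = 8.24×10⁻⁹ C.

Q ≈ 8.24 nC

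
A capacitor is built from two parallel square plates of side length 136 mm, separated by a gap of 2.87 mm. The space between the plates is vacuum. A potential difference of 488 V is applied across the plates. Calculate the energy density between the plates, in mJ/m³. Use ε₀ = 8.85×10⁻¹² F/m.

E = V/d = 488 / 2.87×10⁻³ = 1.70×10⁵ V/m.
u = ½ε₀E² = ½ × 8.85×10⁻¹² × (1.70×10⁵)² = 0.128 J/m³.

u ≈ 128 mJ/m³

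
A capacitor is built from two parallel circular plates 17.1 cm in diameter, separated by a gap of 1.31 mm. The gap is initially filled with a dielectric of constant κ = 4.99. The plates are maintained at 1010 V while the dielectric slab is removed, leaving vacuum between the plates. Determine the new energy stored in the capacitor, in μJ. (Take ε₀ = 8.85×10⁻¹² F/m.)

A = π(17.1/2 cm)² = 2.30×10⁻² m².
Initially C₁ = κε₀A/d = 4.99 × 8.85×10⁻¹² × 2.30×10⁻² / 1.31×10⁻³ = 7.74×10⁻¹⁰ F.
U₁ = 3.95×10⁻⁴ J.
Battery connected ⇒ V is held fixed. C₂ = 0.200 C₁ and U = ½CV², so U₂/U₁ = C₂/C₁ = 0.200.
U₂ = 0.200 × 3.95×10⁻⁴ = 7.91×10⁻⁵ J.

U ≈ 79.1 μJ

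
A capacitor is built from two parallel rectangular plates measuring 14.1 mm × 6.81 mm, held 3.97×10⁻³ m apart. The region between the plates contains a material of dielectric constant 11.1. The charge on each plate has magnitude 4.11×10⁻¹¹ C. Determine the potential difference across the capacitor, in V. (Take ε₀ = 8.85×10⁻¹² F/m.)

A = 14.1 × 6.81 mm² = 9.60×10⁻⁵ m².
C = κε₀A/d = 11.1 × 8.85×10⁻¹² × 9.60×10⁻⁵ / 3.97×10⁻³ = 2.38×10⁻¹² F.
V = Q/C = 4.11×10⁻¹¹ / 2.38×10⁻¹² = 17.3 V.

17.3 V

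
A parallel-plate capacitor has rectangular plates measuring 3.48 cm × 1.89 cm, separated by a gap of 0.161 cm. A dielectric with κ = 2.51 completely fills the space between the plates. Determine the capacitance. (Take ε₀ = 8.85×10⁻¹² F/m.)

C ≈ 9.07 pF

A = 3.48 × 1.89 cm² = 6.58×10⁻⁴ m².
C = κε₀A/d = 2.51 × 8.85×10⁻¹² × 6.58×10⁻⁴ / 1.61×10⁻³ = 9.07×10⁻¹² F.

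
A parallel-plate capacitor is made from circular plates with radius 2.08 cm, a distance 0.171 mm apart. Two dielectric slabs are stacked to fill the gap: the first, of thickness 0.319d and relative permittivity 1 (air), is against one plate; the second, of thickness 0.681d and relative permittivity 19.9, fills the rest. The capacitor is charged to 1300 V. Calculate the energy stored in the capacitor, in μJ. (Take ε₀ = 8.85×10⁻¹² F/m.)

A = π(2.08 cm)² = 1.36×10⁻³ m².
Stacked slabs ⇒ two capacitors in series, each with the full plate area.
C₁ = κ₁ε₀A/d₁ = 1.00 × 8.85×10⁻¹² × 1.36×10⁻³ / 5.45×10⁻⁵ = 2.21×10⁻¹⁰ F.
C₂ = κ₂ε₀A/d₂ = 19.9 × 8.85×10⁻¹² × 1.36×10⁻³ / 1.16×10⁻⁴ = 2.06×10⁻⁹ F.
C = (1/C₁ + 1/C₂)⁻¹ = 1.99×10⁻¹⁰ F.
U = ½CV² = ½ × 1.99×10⁻¹⁰ × (1300)² = 1.68×10⁻⁴ J.

U ≈ 168 μJ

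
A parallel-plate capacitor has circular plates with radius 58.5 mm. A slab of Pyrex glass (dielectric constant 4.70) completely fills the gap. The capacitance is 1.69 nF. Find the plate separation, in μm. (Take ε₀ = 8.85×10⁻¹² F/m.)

d ≈ 265 μm

A = π(58.5 mm)² = 1.08×10⁻² m².
d = κε₀A/C = 4.70 × 8.85×10⁻¹² × 1.08×10⁻² / 1.69×10⁻⁹ = 2.65×10⁻⁴ m.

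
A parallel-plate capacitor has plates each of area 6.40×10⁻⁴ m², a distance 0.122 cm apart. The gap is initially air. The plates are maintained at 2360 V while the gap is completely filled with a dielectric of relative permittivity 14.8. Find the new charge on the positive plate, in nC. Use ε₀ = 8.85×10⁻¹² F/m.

Initially C₁ = ε₀A/d = 8.85×10⁻¹² × 6.40×10⁻⁴ / 1.22×10⁻³ = 4.64×10⁻¹² F.
Q₁ = 1.10×10⁻⁸ C.
Battery connected ⇒ V is held fixed. C₂ = 14.8 C₁ and Q = CV, so Q₂/Q₁ = C₂/C₁ = 14.8.
Q₂ = 14.8 × 1.10×10⁻⁸ = 1.62×10⁻⁷ C.

Q ≈ 162 nC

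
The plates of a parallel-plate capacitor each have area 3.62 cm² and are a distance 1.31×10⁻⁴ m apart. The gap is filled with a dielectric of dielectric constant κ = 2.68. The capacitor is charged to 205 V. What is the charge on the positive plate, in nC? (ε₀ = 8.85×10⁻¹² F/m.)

A = 3.62 cm² = 3.62×10⁻⁴ m².
C = κε₀A/d = 2.68 × 8.85×10⁻¹² × 3.62×10⁻⁴ / 1.31×10⁻⁴ = 6.55×10⁻¹¹ F.
Q = CV = 6.55×10⁻¹¹ × 205 = 1.34×10⁻⁸ C.

Q ≈ 13.4 nC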